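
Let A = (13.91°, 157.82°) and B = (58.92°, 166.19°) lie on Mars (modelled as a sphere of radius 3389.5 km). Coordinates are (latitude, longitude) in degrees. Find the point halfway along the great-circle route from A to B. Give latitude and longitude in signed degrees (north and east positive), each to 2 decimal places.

36.48°, 160.72°

The central angle between A and B is δ = 0.7931 rad.
With f = 0.5, the slerp weights are sin((1−f)δ)/sin δ = 0.5421 and sin(fδ)/sin δ = 0.5421.
Weighted sum of the unit vectors: (0.5421)·(-0.8988,0.3664,0.2404) + (0.5421)·(-0.5013,0.1232,0.8564) = (-0.7590, 0.2654, 0.5946).
Converting back: φ = atan2(z, √(x²+y²)) = 36.48°, λ = atan2(y, x) = 160.72°.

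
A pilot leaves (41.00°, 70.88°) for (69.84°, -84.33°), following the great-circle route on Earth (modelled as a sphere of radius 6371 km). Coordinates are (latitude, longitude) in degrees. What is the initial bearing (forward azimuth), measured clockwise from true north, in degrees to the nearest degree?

351°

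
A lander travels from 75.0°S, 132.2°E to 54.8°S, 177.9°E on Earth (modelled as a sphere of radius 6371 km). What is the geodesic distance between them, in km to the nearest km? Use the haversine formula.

2967 km

In radians: φ₁ = -1.3090, φ₂ = -0.9564, Δλ = 45.700° = 0.7976 rad.
Haversine: a = sin²(Δφ/2) + cos φ₁ cos φ₂ sin²(Δλ/2) = 0.0308 + (0.2588)(0.5764)(0.1508) = 0.05325.
Central angle c = 2·arcsin(√a) = 0.46572 rad.
Distance = R·c = 6371 × 0.4657 ≈ 2967 km.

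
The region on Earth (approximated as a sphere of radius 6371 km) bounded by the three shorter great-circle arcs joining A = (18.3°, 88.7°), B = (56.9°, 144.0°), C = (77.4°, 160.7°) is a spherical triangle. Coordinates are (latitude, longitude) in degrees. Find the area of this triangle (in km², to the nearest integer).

Side lengths (central angles): a = 0.3719, b = 1.1913, c = 0.9786 rad; semiperimeter s = 1.2709.
By l'Huilier's theorem, tan(E/4) = √[tan(s/2) tan((s−a)/2) tan((s−b)/2) tan((s−c)/2)], giving spherical excess E = 0.1825 rad.
Area = E·R² = 0.1825 × (6371)² ≈ 7408023 km².

7408023 km²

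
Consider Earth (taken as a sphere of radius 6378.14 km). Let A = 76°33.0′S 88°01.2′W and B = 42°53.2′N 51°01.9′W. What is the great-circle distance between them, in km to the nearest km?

Let φ₁ = -1.3360 rad, φ₂ = 0.7485 rad, and Δλ = 0.6456 rad.
cos c = sin φ₁ sin φ₂ + cos φ₁ cos φ₂ cos Δλ = (-0.9726)(0.6806) + (0.2326)(0.7327)(0.7988) = -0.52576,
so c = arccos(-0.52576) = 2.12440 rad.
Distance = R·c = 6378.14 × 2.1244 ≈ 13550 km.

13550 km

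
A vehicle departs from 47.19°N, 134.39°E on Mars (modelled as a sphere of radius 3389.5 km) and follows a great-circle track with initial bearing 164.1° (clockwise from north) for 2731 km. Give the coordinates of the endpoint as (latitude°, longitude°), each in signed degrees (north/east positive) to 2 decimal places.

2.10°, 145.80°

Angular distance δ = d/R = 2731/3389.5 = 0.80572 rad; initial bearing θ = 2.8641 rad.
sin φ₂ = sin φ₁ cos δ + cos φ₁ sin δ cos θ = (0.7336)(0.6926) + (0.6796)(0.7213)(-0.9617) = 0.0367, so φ₂ = 2.10°.
Δλ = atan2(sin θ sin δ cos φ₁, cos δ − sin φ₁ sin φ₂) = atan2(0.1343, 0.6657) = 11.405°.
λ₂ = 134.390° + 11.405° = 145.80°.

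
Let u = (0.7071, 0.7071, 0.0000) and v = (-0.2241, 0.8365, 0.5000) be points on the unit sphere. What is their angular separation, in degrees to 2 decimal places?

64.34°

u·v = 0.4330; |u| = 1.0000, |v| = 1.0000.
cos θ = (u·v)/(|u||v|) = 0.4330, so θ = 64.34°.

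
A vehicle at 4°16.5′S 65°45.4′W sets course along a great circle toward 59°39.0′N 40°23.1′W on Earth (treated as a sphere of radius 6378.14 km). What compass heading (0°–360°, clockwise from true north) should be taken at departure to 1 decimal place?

13.6°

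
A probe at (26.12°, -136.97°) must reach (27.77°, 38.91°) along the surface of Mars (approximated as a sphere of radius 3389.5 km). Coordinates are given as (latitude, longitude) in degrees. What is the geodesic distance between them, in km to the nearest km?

7452 km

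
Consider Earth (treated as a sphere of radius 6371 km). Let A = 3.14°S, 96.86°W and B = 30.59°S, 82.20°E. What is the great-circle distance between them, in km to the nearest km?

16263 km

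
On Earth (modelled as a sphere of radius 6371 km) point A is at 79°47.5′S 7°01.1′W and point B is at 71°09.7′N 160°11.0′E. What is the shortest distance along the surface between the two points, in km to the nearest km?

18997 km

With latitudes φ₁ = -79.792°, φ₂ = 71.162° and longitude difference Δλ = 167.202°:
cos c = sin φ₁ sin φ₂ + cos φ₁ cos φ₂ cos Δλ = (-0.9842)(0.9464) + (0.1772)(0.3229)(-0.9752) = -0.98726,
so c = arccos(-0.98726) = 2.98177 rad.
Distance = R·c = 6371 × 2.9818 ≈ 18997 km.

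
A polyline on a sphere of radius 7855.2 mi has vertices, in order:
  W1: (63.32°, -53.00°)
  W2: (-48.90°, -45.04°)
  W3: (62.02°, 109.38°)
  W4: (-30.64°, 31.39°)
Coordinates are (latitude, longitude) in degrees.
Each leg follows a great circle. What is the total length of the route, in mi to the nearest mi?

52721 mi

Leg W1→W2: central angle 1.9617 rad, distance 15409.4 mi.
Leg W2→W3: central angle 2.8043 rad, distance 22028.6 mi.
Leg W3→W4: central angle 1.9456 rad, distance 15283.0 mi.
Total: 15409.4 + 22028.6 + 15283.0 ≈ 52721 mi.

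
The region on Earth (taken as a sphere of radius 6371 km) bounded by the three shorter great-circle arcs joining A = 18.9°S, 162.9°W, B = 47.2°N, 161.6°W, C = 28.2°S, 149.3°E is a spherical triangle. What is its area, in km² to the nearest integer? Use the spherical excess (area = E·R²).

Side lengths (central angles): a = 1.5255, b = 0.7768, c = 1.1538 rad; semiperimeter s = 1.7281.
By l'Huilier's theorem, tan(E/4) = √[tan(s/2) tan((s−a)/2) tan((s−b)/2) tan((s−c)/2)], giving spherical excess E = 0.5350 rad.
Area = E·R² = 0.5350 × (6371)² ≈ 21715009 km².

21715009 km²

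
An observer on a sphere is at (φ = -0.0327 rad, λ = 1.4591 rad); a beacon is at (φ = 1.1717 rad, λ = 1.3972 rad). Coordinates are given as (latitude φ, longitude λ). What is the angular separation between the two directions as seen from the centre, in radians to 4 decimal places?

1.2052 rad

With latitudes φ₁ = -1.874°, φ₂ = 67.133° and longitude difference Δλ = -3.547°:
cos c = sin φ₁ sin φ₂ + cos φ₁ cos φ₂ cos Δλ = (-0.0327)(0.9214) + (0.9995)(0.3886)(0.9981) = 0.35751,
so c = arccos(0.35751) = 1.20520 rad.
So the angular separation is 1.2052 rad.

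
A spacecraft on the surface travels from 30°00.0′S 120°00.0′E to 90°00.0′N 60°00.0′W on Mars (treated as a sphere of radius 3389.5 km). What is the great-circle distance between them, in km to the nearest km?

In radians: φ₁ = -0.5236, φ₂ = 1.5708, Δλ = -180.000° = -3.1416 rad.
cos c = sin φ₁ sin φ₂ + cos φ₁ cos φ₂ cos Δλ = (-0.5000)(1.0000) + (0.8660)(0.0000)(-1.0000) = -0.50000,
so c = arccos(-0.50000) = 2.09440 rad.
Distance = R·c = 3389.5 × 2.0944 ≈ 7099 km.

7099 km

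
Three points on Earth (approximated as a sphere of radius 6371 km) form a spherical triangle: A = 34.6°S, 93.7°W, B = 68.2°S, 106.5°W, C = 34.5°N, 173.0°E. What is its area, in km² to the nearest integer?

Side lengths (central angles): a = 2.0662, b = 1.9398, c = 0.6000 rad; semiperimeter s = 2.3030.
By l'Huilier's theorem, tan(E/4) = √[tan(s/2) tan((s−a)/2) tan((s−b)/2) tan((s−c)/2)], giving spherical excess E = 0.9291 rad.
Area = E·R² = 0.9291 × (6371)² ≈ 37712984 km².

37712984 km²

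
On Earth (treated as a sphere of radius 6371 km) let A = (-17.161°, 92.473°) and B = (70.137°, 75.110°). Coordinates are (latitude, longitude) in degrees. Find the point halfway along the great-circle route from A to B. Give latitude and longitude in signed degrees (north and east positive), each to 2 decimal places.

26.69°, 87.94°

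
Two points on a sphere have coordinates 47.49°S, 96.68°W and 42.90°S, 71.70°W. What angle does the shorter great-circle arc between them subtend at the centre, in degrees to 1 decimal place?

18.1°

Let φ₁ = -0.8289 rad, φ₂ = -0.7487 rad, and Δλ = 0.4360 rad.
Haversine: a = sin²(Δφ/2) + cos φ₁ cos φ₂ sin²(Δλ/2) = 0.0016 + (0.6757)(0.7325)(0.0468) = 0.02476.
Central angle c = 2·arcsin(√a) = 0.31599 rad.
So the angular separation is 18.1°.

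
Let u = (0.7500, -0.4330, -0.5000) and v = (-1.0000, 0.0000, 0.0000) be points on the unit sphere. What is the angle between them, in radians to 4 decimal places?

2.4189 rad

u·v = -0.7500; |u| = 1.0000, |v| = 1.0000.
cos θ = (u·v)/(|u||v|) = -0.7500, so θ = 2.4189 rad.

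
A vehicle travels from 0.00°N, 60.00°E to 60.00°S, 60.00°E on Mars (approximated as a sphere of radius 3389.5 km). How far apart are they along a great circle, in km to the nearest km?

3549 km

In radians: φ₁ = 0.0000, φ₂ = -1.0472, Δλ = 0.000° = 0.0000 rad.
cos c = sin φ₁ sin φ₂ + cos φ₁ cos φ₂ cos Δλ = (0.0000)(-0.8660) + (1.0000)(0.5000)(1.0000) = 0.50000,
so c = arccos(0.50000) = 1.04720 rad.
Distance = R·c = 3389.5 × 1.0472 ≈ 3549 km.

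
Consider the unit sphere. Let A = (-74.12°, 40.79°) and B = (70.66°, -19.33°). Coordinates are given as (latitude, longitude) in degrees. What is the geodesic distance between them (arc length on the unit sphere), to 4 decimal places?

2.6108

In radians: φ₁ = -1.2936, φ₂ = 1.2332, Δλ = -60.120° = -1.0493 rad.
cos c = sin φ₁ sin φ₂ + cos φ₁ cos φ₂ cos Δλ = (-0.9618)(0.9436) + (0.2736)(0.3312)(0.4982) = -0.86242,
so c = arccos(-0.86242) = 2.61082 rad.
On the unit sphere the arc length equals the central angle: 2.6108.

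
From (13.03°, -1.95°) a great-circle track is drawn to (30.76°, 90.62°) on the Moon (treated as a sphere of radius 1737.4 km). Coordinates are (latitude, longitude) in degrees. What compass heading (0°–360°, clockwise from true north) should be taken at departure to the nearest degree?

59°

With φ₁ = 0.2274, φ₂ = 0.5369, Δλ = 1.6157 rad, the forward-azimuth formula gives
θ = atan2( sin Δλ cos φ₂ , cos φ₁ sin φ₂ − sin φ₁ cos φ₂ cos Δλ ) = atan2(0.8585, 0.5070) = 59.44°.
So the initial bearing is 59°.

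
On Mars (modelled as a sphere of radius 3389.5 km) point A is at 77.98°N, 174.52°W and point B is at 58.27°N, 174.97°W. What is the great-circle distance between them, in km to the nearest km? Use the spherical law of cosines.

1166 km

Let φ₁ = 1.3610 rad, φ₂ = 1.0170 rad, and Δλ = -0.0079 rad.
cos c = sin φ₁ sin φ₂ + cos φ₁ cos φ₂ cos Δλ = (0.9781)(0.8505) + (0.2083)(0.5259)(1.0000) = 0.94141,
so c = arccos(0.94141) = 0.34401 rad.
Distance = R·c = 3389.5 × 0.3440 ≈ 1166 km.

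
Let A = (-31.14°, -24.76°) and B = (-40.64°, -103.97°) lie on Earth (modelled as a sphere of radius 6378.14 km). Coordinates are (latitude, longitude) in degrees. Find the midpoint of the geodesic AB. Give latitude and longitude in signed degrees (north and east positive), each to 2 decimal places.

Central angle δ = 1.0946 rad. Interpolating on the sphere with fraction f = 0.5:
P = [sin((1−f)δ)·A + sin(fδ)·B] / sin δ = 0.5855·A + 0.5855·B in Cartesian coordinates,
giving P = (0.3478, -0.6411, -0.6842), i.e. latitude -43.17°, longitude -61.52°.

-43.17°, -61.52°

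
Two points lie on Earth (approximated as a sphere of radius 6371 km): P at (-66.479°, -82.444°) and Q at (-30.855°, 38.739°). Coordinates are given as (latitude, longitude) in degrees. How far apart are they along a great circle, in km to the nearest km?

8114 km

With latitudes φ₁ = -66.479°, φ₂ = -30.855° and longitude difference Δλ = 121.183°:
cos c = sin φ₁ sin φ₂ + cos φ₁ cos φ₂ cos Δλ = (-0.9169)(-0.5129) + (0.3991)(0.8585)(-0.5178) = 0.29286,
so c = arccos(0.29286) = 1.27357 rad.
Distance = R·c = 6371 × 1.2736 ≈ 8114 km.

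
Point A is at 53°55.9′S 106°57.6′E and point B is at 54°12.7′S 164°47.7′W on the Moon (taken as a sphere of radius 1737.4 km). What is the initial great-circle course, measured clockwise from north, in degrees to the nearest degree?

Δλ = 88.245° = 1.5402 rad.
y = sin Δλ · cos φ₂ = (0.9995)(0.5848) = 0.5845
x = cos φ₁ sin φ₂ − sin φ₁ cos φ₂ cos Δλ = (0.5887)(-0.8112) − (-0.8083)(0.5848)(0.0306) = -0.4631
θ = atan2(y, x) = 128.39°, so the bearing is 128°.

128°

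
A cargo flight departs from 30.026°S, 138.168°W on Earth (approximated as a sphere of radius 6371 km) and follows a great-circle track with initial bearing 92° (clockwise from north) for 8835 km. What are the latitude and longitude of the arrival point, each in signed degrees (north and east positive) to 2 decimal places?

-6.97°, -56.35°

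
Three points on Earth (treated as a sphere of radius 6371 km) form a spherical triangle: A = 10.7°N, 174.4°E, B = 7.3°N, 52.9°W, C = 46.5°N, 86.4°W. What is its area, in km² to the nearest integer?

27126112 km²

Side lengths (central angles): a = 0.8479, b = 1.5443, c = 2.2619 rad; semiperimeter s = 2.3270.
By l'Huilier's theorem, tan(E/4) = √[tan(s/2) tan((s−a)/2) tan((s−b)/2) tan((s−c)/2)], giving spherical excess E = 0.6683 rad.
Area = E·R² = 0.6683 × (6371)² ≈ 27126112 km².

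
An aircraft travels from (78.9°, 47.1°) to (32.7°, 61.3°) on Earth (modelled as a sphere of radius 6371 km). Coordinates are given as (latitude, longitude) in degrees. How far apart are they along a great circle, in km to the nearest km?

Let φ₁ = 1.3771 rad, φ₂ = 0.5707 rad, and Δλ = 0.2478 rad.
cos c = sin φ₁ sin φ₂ + cos φ₁ cos φ₂ cos Δλ = (0.9813)(0.5402) + (0.1925)(0.8415)(0.9694) = 0.68719,
so c = arccos(0.68719) = 0.81318 rad.
Distance = R·c = 6371 × 0.8132 ≈ 5181 km.

5181 km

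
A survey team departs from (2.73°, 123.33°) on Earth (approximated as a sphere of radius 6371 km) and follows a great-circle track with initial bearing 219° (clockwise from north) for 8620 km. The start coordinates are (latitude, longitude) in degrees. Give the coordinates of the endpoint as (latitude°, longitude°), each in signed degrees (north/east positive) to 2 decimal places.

-48.39°, 55.63°

Angular distance δ = d/R = 8620/6371 = 1.35301 rad; initial bearing θ = 3.8223 rad.
sin φ₂ = sin φ₁ cos δ + cos φ₁ sin δ cos θ = (0.0476)(0.2161) + (0.9989)(0.9764)(-0.7771) = -0.7476, so φ₂ = -48.39°.
Δλ = atan2(sin θ sin δ cos φ₁, cos δ − sin φ₁ sin φ₂) = atan2(-0.6138, 0.2517) = -67.703°.
λ₂ = 123.330° − 67.703° = 55.63°.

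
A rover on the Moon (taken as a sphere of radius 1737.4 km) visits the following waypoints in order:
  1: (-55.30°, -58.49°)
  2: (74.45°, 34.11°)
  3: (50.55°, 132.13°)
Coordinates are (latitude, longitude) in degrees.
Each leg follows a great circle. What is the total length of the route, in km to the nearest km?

5669 km

Leg 1→2: central angle 2.4964 rad, distance 4337.2 km.
Leg 2→3: central angle 0.7668 rad, distance 1332.2 km.
Total: 4337.2 + 1332.2 ≈ 5669 km.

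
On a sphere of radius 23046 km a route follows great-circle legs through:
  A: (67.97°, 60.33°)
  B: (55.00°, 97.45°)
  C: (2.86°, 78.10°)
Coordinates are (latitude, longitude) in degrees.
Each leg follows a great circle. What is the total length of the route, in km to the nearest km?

Leg A→B: central angle 0.3739 rad, distance 8617.9 km.
Leg B→C: central angle 0.9504 rad, distance 21902.4 km.
Total: 8617.9 + 21902.4 ≈ 30520 km.

30520 km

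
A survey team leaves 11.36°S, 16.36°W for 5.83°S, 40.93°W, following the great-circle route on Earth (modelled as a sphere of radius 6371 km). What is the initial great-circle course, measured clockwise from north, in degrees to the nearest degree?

281°

Δλ = -24.570° = -0.4288 rad.
y = sin Δλ · cos φ₂ = (-0.4158)(0.9948) = -0.4137
x = cos φ₁ sin φ₂ − sin φ₁ cos φ₂ cos Δλ = (0.9804)(-0.1016) − (-0.1970)(0.9948)(0.9095) = 0.0786
θ = atan2(y, x) = -79.24°; adding 360° gives 281°.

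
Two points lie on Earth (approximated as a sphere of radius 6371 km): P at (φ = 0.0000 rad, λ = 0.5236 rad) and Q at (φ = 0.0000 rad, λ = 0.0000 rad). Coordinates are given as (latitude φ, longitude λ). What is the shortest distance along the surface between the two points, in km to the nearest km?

3336 km

In radians: φ₁ = 0.0000, φ₂ = 0.0000, Δλ = -30.000° = -0.5236 rad.
cos c = sin φ₁ sin φ₂ + cos φ₁ cos φ₂ cos Δλ = (0.0000)(0.0000) + (1.0000)(1.0000)(0.8660) = 0.86602,
so c = arccos(0.86602) = 0.52360 rad.
Distance = R·c = 6371 × 0.5236 ≈ 3336 km.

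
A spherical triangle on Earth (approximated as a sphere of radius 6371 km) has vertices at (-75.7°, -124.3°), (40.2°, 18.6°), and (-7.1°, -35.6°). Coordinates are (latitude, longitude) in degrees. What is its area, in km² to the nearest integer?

43507198 km²

Side lengths (central angles): a = 1.1987, b = 1.4451, c = 2.4590 rad; semiperimeter s = 2.5514.
By l'Huilier's theorem, tan(E/4) = √[tan(s/2) tan((s−a)/2) tan((s−b)/2) tan((s−c)/2)], giving spherical excess E = 1.0719 rad.
Area = E·R² = 1.0719 × (6371)² ≈ 43507198 km².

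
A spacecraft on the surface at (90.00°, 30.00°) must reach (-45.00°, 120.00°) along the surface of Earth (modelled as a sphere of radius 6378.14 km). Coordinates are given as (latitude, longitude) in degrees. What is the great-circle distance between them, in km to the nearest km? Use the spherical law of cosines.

15028 km

With latitudes φ₁ = 90.000°, φ₂ = -45.000° and longitude difference Δλ = 90.000°:
cos c = sin φ₁ sin φ₂ + cos φ₁ cos φ₂ cos Δλ = (1.0000)(-0.7071) + (0.0000)(0.7071)(0.0000) = -0.70711,
so c = arccos(-0.70711) = 2.35619 rad.
Distance = R·c = 6378.14 × 2.3562 ≈ 15028 km.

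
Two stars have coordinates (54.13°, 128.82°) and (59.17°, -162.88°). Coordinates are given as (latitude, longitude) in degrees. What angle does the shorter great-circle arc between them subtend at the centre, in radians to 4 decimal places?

In radians: φ₁ = 0.9447, φ₂ = 1.0327, Δλ = 68.300° = 1.1921 rad.
cos c = sin φ₁ sin φ₂ + cos φ₁ cos φ₂ cos Δλ = (0.8103)(0.8587) + (0.5859)(0.5125)(0.3697) = 0.80687,
so c = arccos(0.80687) = 0.63196 rad.
So the angular separation is 0.6320 rad.

0.6320 rad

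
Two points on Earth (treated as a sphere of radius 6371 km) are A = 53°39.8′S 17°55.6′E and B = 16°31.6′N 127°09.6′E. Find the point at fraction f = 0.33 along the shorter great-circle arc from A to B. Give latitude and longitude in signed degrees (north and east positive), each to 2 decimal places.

-42.12°, 73.30°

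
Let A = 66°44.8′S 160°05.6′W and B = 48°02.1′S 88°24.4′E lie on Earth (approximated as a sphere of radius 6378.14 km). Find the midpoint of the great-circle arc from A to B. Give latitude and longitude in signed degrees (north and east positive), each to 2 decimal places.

Central angle δ = 0.9442 rad. Interpolating on the sphere with fraction f = 0.5:
P = [sin((1−f)δ)·A + sin(fδ)·B] / sin δ = 0.5614·A + 0.5614·B in Cartesian coordinates,
giving P = (-0.1980, 0.2998, -0.9332), i.e. latitude -68.95°, longitude 123.44°.

-68.95°, 123.44°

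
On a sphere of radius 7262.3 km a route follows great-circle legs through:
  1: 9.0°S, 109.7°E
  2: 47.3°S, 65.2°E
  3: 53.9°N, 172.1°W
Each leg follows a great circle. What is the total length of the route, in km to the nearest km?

25060 km

Leg 1→2: central angle 0.9364 rad, distance 6800.3 km.
Leg 2→3: central angle 2.5144 rad, distance 18260.2 km.
Total: 6800.3 + 18260.2 ≈ 25060 km.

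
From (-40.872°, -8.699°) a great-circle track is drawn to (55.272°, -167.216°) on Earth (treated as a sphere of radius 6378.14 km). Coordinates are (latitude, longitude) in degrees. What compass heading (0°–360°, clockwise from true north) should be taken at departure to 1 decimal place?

322.8°

Δλ = -158.517° = -2.7666 rad.
y = sin Δλ · cos φ₂ = (-0.3662)(0.5697) = -0.2086
x = cos φ₁ sin φ₂ − sin φ₁ cos φ₂ cos Δλ = (0.7562)(0.8219) − (-0.6544)(0.5697)(-0.9305) = 0.2746
θ = atan2(y, x) = -37.23°; adding 360° gives 322.8°.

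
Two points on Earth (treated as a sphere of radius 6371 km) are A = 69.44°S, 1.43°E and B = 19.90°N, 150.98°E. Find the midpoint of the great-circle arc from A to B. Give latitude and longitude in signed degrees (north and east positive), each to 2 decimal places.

-42.00°, 135.38°

The central angle between A and B is δ = 2.2185 rad.
With f = 0.5, the slerp weights are sin((1−f)δ)/sin δ = 1.1228 and sin(fδ)/sin δ = 1.1228.
Weighted sum of the unit vectors: (1.1228)·(0.3511,0.0088,-0.9363) + (1.1228)·(-0.8222,0.4561,0.3404) = (-0.5290, 0.5220, -0.6691).
Converting back: φ = atan2(z, √(x²+y²)) = -42.00°, λ = atan2(y, x) = 135.38°.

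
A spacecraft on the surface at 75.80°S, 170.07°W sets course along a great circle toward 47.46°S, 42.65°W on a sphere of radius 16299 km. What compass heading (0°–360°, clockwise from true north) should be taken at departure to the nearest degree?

Δλ = 127.420° = 2.2239 rad.
y = sin Δλ · cos φ₂ = (0.7942)(0.6761) = 0.5370
x = cos φ₁ sin φ₂ − sin φ₁ cos φ₂ cos Δλ = (0.2453)(-0.7368) − (-0.9694)(0.6761)(-0.6077) = -0.5790
θ = atan2(y, x) = 137.16°, so the bearing is 137°.

137°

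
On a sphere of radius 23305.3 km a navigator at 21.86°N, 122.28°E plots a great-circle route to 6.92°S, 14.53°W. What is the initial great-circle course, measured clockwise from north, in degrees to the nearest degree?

With φ₁ = 0.3815, φ₂ = -0.1208, Δλ = -2.3878 rad, the forward-azimuth formula gives
θ = atan2( sin Δλ cos φ₂ , cos φ₁ sin φ₂ − sin φ₁ cos φ₂ cos Δλ ) = atan2(-0.6794, 0.1577) = -76.94°.
Adding 360° brings this into [0°, 360°): 283°.

283°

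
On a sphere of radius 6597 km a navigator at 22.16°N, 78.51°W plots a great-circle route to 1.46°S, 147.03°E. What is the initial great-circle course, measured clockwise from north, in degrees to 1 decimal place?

With φ₁ = 0.3868, φ₂ = -0.0255, Δλ = -2.3468 rad, the forward-azimuth formula gives
θ = atan2( sin Δλ cos φ₂ , cos φ₁ sin φ₂ − sin φ₁ cos φ₂ cos Δλ ) = atan2(-0.7135, 0.2405) = -71.37°.
Adding 360° brings this into [0°, 360°): 288.6°.

288.6°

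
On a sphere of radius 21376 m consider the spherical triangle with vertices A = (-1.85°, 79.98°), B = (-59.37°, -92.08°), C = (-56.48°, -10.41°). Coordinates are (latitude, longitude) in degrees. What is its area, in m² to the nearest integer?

287943489 m²

Side lengths (central angles): a = 0.7104, b = 1.5476, c = 2.0675 rad; semiperimeter s = 2.1628.
By l'Huilier's theorem, tan(E/4) = √[tan(s/2) tan((s−a)/2) tan((s−b)/2) tan((s−c)/2)], giving spherical excess E = 0.6302 rad.
Area = E·R² = 0.6302 × (21376)² ≈ 287943489 m².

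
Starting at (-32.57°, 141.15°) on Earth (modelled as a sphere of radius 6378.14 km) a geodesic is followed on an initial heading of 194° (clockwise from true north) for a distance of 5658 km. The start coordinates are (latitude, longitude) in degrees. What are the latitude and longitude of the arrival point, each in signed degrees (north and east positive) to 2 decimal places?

Angular distance δ = d/R = 5658/6378.14 = 0.88709 rad; initial bearing θ = 3.3859 rad.
sin φ₂ = sin φ₁ cos δ + cos φ₁ sin δ cos θ = (-0.5383)(0.6317) + (0.8427)(0.7752)(-0.9703) = -0.9740, so φ₂ = -76.90°.
Δλ = atan2(sin θ sin δ cos φ₁, cos δ − sin φ₁ sin φ₂) = atan2(-0.1581, 0.1074) = -55.814°.
λ₂ = 141.150° − 55.814° = 85.34°.

-76.90°, 85.34°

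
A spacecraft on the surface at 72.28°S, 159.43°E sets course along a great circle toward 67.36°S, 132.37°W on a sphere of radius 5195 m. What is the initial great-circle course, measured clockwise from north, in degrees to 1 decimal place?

112.0°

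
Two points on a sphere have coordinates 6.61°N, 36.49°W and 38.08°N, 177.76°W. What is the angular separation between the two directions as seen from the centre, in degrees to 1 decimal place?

With latitudes φ₁ = 6.610°, φ₂ = 38.080° and longitude difference Δλ = -141.270°:
Haversine: a = sin²(Δφ/2) + cos φ₁ cos φ₂ sin²(Δλ/2) = 0.0735 + (0.9934)(0.7872)(0.8901) = 0.76949.
Central angle c = 2·arcsin(√a) = 2.14002 rad.
So the angular separation is 122.6°.

122.6°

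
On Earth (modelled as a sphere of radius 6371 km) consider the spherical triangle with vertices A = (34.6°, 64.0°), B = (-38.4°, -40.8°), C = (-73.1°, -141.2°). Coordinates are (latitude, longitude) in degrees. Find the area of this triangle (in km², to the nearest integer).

88731934 km²

Side lengths (central angles): a = 0.9846, b = 2.4339, c = 2.1147 rad; semiperimeter s = 2.7666.
By l'Huilier's theorem, tan(E/4) = √[tan(s/2) tan((s−a)/2) tan((s−b)/2) tan((s−c)/2)], giving spherical excess E = 2.1861 rad.
Area = E·R² = 2.1861 × (6371)² ≈ 88731934 km².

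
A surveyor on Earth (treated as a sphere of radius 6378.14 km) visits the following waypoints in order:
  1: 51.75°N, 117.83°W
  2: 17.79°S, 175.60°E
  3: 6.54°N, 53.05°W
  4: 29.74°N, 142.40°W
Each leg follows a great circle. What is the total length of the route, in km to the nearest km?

Leg 1→2: central angle 1.5763 rad, distance 10054.1 km.
Leg 2→3: central angle 2.2913 rad, distance 14614.3 km.
Leg 3→4: central angle 1.5045 rad, distance 9595.7 km.
Total: 10054.1 + 14614.3 + 9595.7 ≈ 34264 km.

34264 km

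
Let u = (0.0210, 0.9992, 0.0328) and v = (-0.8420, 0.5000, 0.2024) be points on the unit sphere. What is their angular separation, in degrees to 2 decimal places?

60.75°

u·v = 0.4886; |u| = 1.0000, |v| = 1.0000.
cos θ = (u·v)/(|u||v|) = 0.4886, so θ = 60.75°.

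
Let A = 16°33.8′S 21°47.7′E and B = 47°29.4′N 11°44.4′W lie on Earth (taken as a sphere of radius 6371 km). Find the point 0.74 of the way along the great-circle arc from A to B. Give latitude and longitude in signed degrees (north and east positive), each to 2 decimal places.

31.53°, 0.24°

The central angle between A and B is δ = 1.2348 rad.
With f = 0.74, the slerp weights are sin((1−f)δ)/sin δ = 0.3342 and sin(fδ)/sin δ = 0.8387.
Weighted sum of the unit vectors: (0.3342)·(0.8900,0.3559,-0.2851) + (0.8387)·(0.6616,-0.1375,0.7372) = (0.8523, 0.0036, 0.5230).
Converting back: φ = atan2(z, √(x²+y²)) = 31.53°, λ = atan2(y, x) = 0.24°.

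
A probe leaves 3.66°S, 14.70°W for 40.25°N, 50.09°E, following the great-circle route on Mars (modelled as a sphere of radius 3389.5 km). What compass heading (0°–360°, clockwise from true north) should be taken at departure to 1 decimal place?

With φ₁ = -0.0639, φ₂ = 0.7025, Δλ = 1.1308 rad, the forward-azimuth formula gives
θ = atan2( sin Δλ cos φ₂ , cos φ₁ sin φ₂ − sin φ₁ cos φ₂ cos Δλ ) = atan2(0.6905, 0.6656) = 46.06°.
So the initial bearing is 46.1°.

46.1°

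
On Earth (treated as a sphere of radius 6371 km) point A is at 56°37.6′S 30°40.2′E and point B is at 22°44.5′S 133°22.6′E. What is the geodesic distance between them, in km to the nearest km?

8652 km

With latitudes φ₁ = -56.627°, φ₂ = -22.742° and longitude difference Δλ = 102.707°:
Haversine: a = sin²(Δφ/2) + cos φ₁ cos φ₂ sin²(Δλ/2) = 0.0849 + (0.5501)(0.9223)(0.6100) = 0.39438.
Central angle c = 2·arcsin(√a) = 1.35795 rad.
Distance = R·c = 6371 × 1.3580 ≈ 8652 km.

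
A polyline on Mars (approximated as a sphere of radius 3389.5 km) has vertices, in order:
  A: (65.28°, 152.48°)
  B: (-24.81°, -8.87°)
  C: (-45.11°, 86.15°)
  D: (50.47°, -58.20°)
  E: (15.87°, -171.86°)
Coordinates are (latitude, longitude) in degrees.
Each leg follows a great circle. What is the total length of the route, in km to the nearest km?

Leg A→B: central angle 2.4051 rad, distance 8152.0 km.
Leg B→C: central angle 1.3272 rad, distance 4498.4 km.
Leg C→D: central angle 2.7176 rad, distance 9211.2 km.
Leg D→E: central angle 1.6056 rad, distance 5442.1 km.
Total: 8152.0 + 4498.4 + 9211.2 + 5442.1 ≈ 27304 km.

27304 km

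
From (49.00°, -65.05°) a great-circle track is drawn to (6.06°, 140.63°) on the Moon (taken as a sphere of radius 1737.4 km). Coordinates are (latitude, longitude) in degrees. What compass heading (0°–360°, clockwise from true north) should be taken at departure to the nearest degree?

330°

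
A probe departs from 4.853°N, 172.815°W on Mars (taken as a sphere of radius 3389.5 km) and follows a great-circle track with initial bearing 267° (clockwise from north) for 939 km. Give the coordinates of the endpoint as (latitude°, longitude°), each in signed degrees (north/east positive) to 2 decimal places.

Angular distance δ = d/R = 939/3389.5 = 0.27703 rad; initial bearing θ = 4.6600 rad.
sin φ₂ = sin φ₁ cos δ + cos φ₁ sin δ cos θ = (0.0846)(0.9619) + (0.9964)(0.2735)(-0.0523) = 0.0671, so φ₂ = 3.85°.
Δλ = atan2(sin θ sin δ cos φ₁, cos δ − sin φ₁ sin φ₂) = atan2(-0.2721, 0.9562) = -15.887°.
λ₂ = -172.815° − 15.887° = -188.70° → 171.30° after wrapping to (−180°, 180°].

3.85°, 171.30°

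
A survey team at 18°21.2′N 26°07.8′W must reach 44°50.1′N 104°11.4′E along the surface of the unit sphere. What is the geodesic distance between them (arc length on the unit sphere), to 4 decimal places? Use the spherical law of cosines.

In radians: φ₁ = 0.3203, φ₂ = 0.7825, Δλ = 130.320° = 2.2745 rad.
cos c = sin φ₁ sin φ₂ + cos φ₁ cos φ₂ cos Δλ = (0.3149)(0.7051) + (0.9491)(0.7091)(-0.6471) = -0.21350,
so c = arccos(-0.21350) = 1.78596 rad.
On the unit sphere the arc length equals the central angle: 1.7860.

1.7860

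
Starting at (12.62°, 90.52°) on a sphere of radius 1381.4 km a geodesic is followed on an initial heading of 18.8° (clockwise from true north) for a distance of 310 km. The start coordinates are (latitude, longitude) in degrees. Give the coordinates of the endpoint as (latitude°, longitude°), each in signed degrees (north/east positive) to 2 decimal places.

24.74°, 95.05°

Angular distance δ = d/R = 310/1381.4 = 0.22441 rad; initial bearing θ = 0.3281 rad.
sin φ₂ = sin φ₁ cos δ + cos φ₁ sin δ cos θ = (0.2185)(0.9749) + (0.9758)(0.2225)(0.9466) = 0.4186, so φ₂ = 24.74°.
Δλ = atan2(sin θ sin δ cos φ₁, cos δ − sin φ₁ sin φ₂) = atan2(0.0700, 0.8835) = 4.529°.
λ₂ = 90.520° + 4.529° = 95.05°.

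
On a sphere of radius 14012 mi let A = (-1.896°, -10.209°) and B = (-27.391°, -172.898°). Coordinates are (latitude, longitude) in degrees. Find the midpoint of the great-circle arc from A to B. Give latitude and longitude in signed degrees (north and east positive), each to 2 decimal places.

The central angle between A and B is δ = 2.5535 rad.
With f = 0.5, the slerp weights are sin((1−f)δ)/sin δ = 1.7251 and sin(fδ)/sin δ = 1.7251.
Weighted sum of the unit vectors: (1.7251)·(0.9836,-0.1771,-0.0331) + (1.7251)·(-0.8811,-0.1098,-0.4601) = (0.1769, -0.4950, -0.8507).
Converting back: φ = atan2(z, √(x²+y²)) = -58.29°, λ = atan2(y, x) = -70.33°.

-58.29°, -70.33°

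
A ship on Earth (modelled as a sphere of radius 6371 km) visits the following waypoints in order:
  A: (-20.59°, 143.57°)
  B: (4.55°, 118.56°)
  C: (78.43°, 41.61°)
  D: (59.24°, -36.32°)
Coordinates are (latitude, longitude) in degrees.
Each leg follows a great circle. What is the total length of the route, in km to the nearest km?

Leg A→B: central angle 0.6133 rad, distance 3907.1 km.
Leg B→C: central angle 1.4476 rad, distance 9222.8 km.
Leg C→D: central angle 0.5290 rad, distance 3370.3 km.
Total: 3907.1 + 9222.8 + 3370.3 ≈ 16500 km.

16500 km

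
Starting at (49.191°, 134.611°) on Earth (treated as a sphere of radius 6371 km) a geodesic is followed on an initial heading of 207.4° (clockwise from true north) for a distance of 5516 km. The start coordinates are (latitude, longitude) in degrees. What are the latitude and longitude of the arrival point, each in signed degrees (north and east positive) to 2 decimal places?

Angular distance δ = d/R = 5516/6371 = 0.86580 rad; initial bearing θ = 3.6198 rad.
sin φ₂ = sin φ₁ cos δ + cos φ₁ sin δ cos θ = (0.7569)(0.6480) + (0.6535)(0.7616)(-0.8878) = 0.0486, so φ₂ = 2.78°.
Δλ = atan2(sin θ sin δ cos φ₁, cos δ − sin φ₁ sin φ₂) = atan2(-0.2291, 0.6113) = -20.543°.
λ₂ = 134.611° − 20.543° = 114.07°.

2.78°, 114.07°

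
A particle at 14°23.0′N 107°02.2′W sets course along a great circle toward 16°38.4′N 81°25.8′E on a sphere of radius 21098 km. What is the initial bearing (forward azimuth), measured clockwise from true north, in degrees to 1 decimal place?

With φ₁ = 0.2510, φ₂ = 0.2904, Δλ = -2.9938 rad, the forward-azimuth formula gives
θ = atan2( sin Δλ cos φ₂ , cos φ₁ sin φ₂ − sin φ₁ cos φ₂ cos Δλ ) = atan2(-0.1411, 0.5128) = -15.38°.
Adding 360° brings this into [0°, 360°): 344.6°.

344.6°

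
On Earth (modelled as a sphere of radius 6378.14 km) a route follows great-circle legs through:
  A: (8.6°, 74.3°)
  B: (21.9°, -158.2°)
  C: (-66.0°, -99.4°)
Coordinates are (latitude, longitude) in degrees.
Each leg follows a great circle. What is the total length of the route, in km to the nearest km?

Leg A→B: central angle 2.0975 rad, distance 13378.3 km.
Leg B→C: central angle 1.7166 rad, distance 10948.4 km.
Total: 13378.3 + 10948.4 ≈ 24327 km.

24327 km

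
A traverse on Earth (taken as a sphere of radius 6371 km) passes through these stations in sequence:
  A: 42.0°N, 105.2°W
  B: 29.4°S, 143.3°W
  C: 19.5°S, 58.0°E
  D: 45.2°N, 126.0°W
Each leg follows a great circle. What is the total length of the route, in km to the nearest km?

40099 km

Leg A→B: central angle 1.3888 rad, distance 8847.9 km.
Leg B→C: central angle 2.2159 rad, distance 14117.5 km.
Leg C→D: central angle 2.6893 rad, distance 17133.7 km.
Total: 8847.9 + 14117.5 + 17133.7 ≈ 40099 km.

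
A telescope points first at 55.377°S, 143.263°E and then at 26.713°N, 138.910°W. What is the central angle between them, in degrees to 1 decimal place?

105.2°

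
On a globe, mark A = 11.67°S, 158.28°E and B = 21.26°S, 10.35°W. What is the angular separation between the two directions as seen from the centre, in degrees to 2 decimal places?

In radians: φ₁ = -0.2037, φ₂ = -0.3711, Δλ = -168.630° = -2.9431 rad.
cos c = sin φ₁ sin φ₂ + cos φ₁ cos φ₂ cos Δλ = (-0.2023)(-0.3626) + (0.9793)(0.9319)(-0.9804) = -0.82142,
so c = arccos(-0.82142) = 2.53470 rad.
So the angular separation is 145.23°.

145.23°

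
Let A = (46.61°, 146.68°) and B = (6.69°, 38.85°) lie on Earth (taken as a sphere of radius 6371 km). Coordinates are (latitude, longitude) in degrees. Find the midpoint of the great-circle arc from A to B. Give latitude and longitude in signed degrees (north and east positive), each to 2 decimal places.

Central angle δ = 1.6954 rad. Interpolating on the sphere with fraction f = 0.5:
P = [sin((1−f)δ)·A + sin(fδ)·B] / sin δ = 0.7556·A + 0.7556·B in Cartesian coordinates,
giving P = (0.1507, 0.7559, 0.6371), i.e. latitude 39.58°, longitude 78.72°.

39.58°, 78.72°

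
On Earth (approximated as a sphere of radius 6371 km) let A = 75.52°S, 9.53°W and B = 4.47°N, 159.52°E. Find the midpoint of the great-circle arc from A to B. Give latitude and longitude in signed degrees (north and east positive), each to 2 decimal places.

-49.78°, 155.90°

The central angle between A and B is δ = 1.8967 rad.
With f = 0.5, the slerp weights are sin((1−f)δ)/sin δ = 0.8576 and sin(fδ)/sin δ = 0.8576.
Weighted sum of the unit vectors: (0.8576)·(0.2466,-0.0414,-0.9682) + (0.8576)·(-0.9339,0.3488,0.0779) = (-0.5895, 0.2636, -0.7635).
Converting back: φ = atan2(z, √(x²+y²)) = -49.78°, λ = atan2(y, x) = 155.90°.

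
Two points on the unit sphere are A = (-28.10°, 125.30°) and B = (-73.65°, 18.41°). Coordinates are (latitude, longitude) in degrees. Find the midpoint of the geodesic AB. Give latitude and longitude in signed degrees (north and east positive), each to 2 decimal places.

Central angle δ = 1.1812 rad. Interpolating on the sphere with fraction f = 0.5:
P = [sin((1−f)δ)·A + sin(fδ)·B] / sin δ = 0.6020·A + 0.6020·B in Cartesian coordinates,
giving P = (-0.1461, 0.4869, -0.8612), i.e. latitude -59.45°, longitude 106.70°.

-59.45°, 106.70°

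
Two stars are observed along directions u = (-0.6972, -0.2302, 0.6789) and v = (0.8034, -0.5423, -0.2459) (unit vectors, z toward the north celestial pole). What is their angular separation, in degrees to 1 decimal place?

127.0°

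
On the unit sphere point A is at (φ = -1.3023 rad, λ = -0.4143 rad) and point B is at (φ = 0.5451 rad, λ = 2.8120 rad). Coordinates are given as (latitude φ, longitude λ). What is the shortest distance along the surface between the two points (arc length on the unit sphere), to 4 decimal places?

With latitudes φ₁ = -74.616°, φ₂ = 31.232° and longitude difference Δλ = -175.147°:
Haversine: a = sin²(Δφ/2) + cos φ₁ cos φ₂ sin²(Δλ/2) = 0.6365 + (0.2653)(0.8551)(0.9982) = 0.86297.
Central angle c = 2·arcsin(√a) = 2.38321 rad.
On the unit sphere the arc length equals the central angle: 2.3832.

2.3832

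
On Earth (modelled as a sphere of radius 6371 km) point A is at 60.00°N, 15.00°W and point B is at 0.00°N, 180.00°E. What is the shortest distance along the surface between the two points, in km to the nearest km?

13219 km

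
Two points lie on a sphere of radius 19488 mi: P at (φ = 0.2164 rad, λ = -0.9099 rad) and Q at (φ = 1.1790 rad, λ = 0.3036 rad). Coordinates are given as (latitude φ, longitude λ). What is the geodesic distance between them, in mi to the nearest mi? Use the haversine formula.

With latitudes φ₁ = 12.399°, φ₂ = 67.552° and longitude difference Δλ = 69.528°:
Haversine: a = sin²(Δφ/2) + cos φ₁ cos φ₂ sin²(Δλ/2) = 0.2143 + (0.9767)(0.3818)(0.3251) = 0.33556.
Central angle c = 2·arcsin(√a) = 1.23568 rad.
Distance = R·c = 19488 × 1.2357 ≈ 24081 mi.

24081 mi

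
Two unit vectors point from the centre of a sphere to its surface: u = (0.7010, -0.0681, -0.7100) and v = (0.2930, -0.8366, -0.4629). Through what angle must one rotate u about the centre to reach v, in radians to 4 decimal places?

u·v = 0.5910; |u| = 1.0001, |v| = 1.0000.
cos θ = (u·v)/(|u||v|) = 0.5910, so θ = 0.9385 rad.

0.9385 rad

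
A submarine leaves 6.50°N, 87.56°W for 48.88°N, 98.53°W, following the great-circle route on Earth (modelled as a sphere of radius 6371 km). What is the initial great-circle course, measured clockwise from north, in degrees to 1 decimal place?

349.5°

Δλ = -10.970° = -0.1915 rad.
y = sin Δλ · cos φ₂ = (-0.1903)(0.6576) = -0.1251
x = cos φ₁ sin φ₂ − sin φ₁ cos φ₂ cos Δλ = (0.9936)(0.7533) − (0.1132)(0.6576)(0.9817) = 0.6754
θ = atan2(y, x) = -10.50°; adding 360° gives 349.5°.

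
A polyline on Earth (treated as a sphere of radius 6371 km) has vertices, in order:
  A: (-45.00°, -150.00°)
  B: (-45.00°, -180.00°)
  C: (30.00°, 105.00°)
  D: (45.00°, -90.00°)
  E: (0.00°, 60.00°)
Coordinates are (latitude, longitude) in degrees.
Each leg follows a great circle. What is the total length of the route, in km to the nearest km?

Leg A→B: central angle 0.3681 rad, distance 2345.2 km.
Leg B→C: central angle 1.7671 rad, distance 11258.3 km.
Leg C→D: central angle 1.8111 rad, distance 11538.2 km.
Leg D→E: central angle 2.2299 rad, distance 14206.4 km.
Total: 2345.2 + 11258.3 + 11538.2 + 14206.4 ≈ 39348 km.

39348 km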